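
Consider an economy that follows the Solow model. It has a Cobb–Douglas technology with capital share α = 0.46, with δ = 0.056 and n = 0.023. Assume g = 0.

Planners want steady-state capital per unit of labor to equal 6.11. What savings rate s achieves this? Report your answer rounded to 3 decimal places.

Steady state requires s·f(k) = (n + δ)·k, i.e. s·k^α = (n + δ)·k.
So s / (n + δ) = (k*)^(1−α) = 6.11^0.54 = 2.6574.
Therefore s = 2.6574 × (n + δ) = 2.6574 × 0.079 = 0.2099.

s ≈ 0.210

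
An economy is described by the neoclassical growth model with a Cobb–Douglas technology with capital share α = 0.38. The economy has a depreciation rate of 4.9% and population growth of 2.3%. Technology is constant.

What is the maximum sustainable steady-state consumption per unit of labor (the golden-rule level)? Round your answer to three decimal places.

c_gold ≈ 1.719

At the golden rule, f'(k) = n + δ, so α·k^(α−1) = n + δ and k_gold = (α/(n + δ))^(1/(1−α)).
k_gold = (0.38/0.072)^(1/0.62) = 5.2778^1.6129 ≈ 14.6300
c_gold = f(k_gold) − (n + δ)·k_gold = 2.7720 − 0.072×14.6300 ≈ 1.7186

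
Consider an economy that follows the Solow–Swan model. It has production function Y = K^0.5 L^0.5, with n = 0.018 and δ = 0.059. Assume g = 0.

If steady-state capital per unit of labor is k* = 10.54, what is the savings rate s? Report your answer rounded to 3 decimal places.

s ≈ 0.250

Steady state requires s·f(k) = (n + δ)·k, i.e. s·k^α = (n + δ)·k.
So s / (n + δ) = (k*)^(1−α) = 10.54^0.5 = 3.2465.
Therefore s = 3.2465 × (n + δ) = 3.2465 × 0.077 = 0.2500.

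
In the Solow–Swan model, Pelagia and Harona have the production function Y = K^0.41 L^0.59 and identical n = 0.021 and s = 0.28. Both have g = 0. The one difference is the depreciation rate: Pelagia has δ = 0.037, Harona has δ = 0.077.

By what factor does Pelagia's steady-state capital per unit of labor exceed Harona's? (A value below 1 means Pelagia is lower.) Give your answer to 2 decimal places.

Steady-state k* = [s/(n + δ)]^(1/(1−α)), so the ratio is [ (s_P/(n + δ)_P) / (s_H/(n + δ)_H) ]^1.6949.
s_P/(n + δ)_P = 0.28/0.058 = 4.8276; s_H/(n + δ)_H = 0.28/0.098 = 2.8571.
Ratio = (4.8276/2.8571)^1.6949 = 1.6897^1.6949 ≈ 2.4328

k*_P / k*_H ≈ 2.43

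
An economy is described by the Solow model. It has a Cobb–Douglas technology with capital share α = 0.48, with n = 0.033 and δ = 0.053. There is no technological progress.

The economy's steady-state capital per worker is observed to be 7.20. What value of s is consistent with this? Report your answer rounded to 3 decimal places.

s ≈ 0.240

Steady state requires s·f(k) = (n + δ)·k, i.e. s·k^α = (n + δ)·k.
So s / (n + δ) = (k*)^(1−α) = 7.20^0.52 = 2.7913.
Therefore s = 2.7913 × (n + δ) = 2.7913 × 0.086 = 0.2401.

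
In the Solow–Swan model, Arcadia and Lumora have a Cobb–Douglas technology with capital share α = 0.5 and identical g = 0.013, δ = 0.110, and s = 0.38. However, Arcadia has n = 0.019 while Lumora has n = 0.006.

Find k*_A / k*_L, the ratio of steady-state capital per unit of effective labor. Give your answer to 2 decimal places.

ratio ≈ 0.83

Steady-state k* = [s/(n + g + δ)]^(1/(1−α)), so the ratio is [ (s_A/(n + g + δ)_A) / (s_L/(n + g + δ)_L) ]^2.
s_A/(n + g + δ)_A = 0.38/0.142 = 2.6761; s_L/(n + g + δ)_L = 0.38/0.129 = 2.9457.
Ratio = (2.6761/2.9457)^2 = 0.9085^2 ≈ 0.8254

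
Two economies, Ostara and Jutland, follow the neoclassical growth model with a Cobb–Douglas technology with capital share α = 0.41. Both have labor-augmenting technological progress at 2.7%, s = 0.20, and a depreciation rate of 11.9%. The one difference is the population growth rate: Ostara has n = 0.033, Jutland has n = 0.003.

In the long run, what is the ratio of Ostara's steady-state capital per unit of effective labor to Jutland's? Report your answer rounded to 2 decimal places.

Steady-state k* = [s/(n + g + δ)]^(1/(1−α)), so the ratio is [ (s_O/(n + g + δ)_O) / (s_J/(n + g + δ)_J) ]^1.6949.
s_O/(n + g + δ)_O = 0.20/0.179 = 1.1173; s_J/(n + g + δ)_J = 0.20/0.149 = 1.3423.
Ratio = (1.1173/1.3423)^1.6949 = 0.8324^1.6949 ≈ 0.7328

ratio ≈ 0.73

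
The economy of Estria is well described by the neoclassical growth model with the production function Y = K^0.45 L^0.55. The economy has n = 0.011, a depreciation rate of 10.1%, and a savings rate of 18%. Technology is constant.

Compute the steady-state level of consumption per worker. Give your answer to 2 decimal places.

Steady state requires s·f(k) = (n + δ)·k, i.e. s·k^α = (n + δ)·k.
Rearranging, k^(1−α) = s / (n + δ).
k^0.55 = 0.18 / (0.011 + 0.101) = 0.18 / 0.112 = 1.6071
k* = 1.6071^(1/0.55) ≈ 2.3693
y* = (k*)^α = 2.3693^0.45 ≈ 1.4743
c* = (1 − s)·y* = (1 − 0.18) × 1.4743 ≈ 1.2089

c* = 1.21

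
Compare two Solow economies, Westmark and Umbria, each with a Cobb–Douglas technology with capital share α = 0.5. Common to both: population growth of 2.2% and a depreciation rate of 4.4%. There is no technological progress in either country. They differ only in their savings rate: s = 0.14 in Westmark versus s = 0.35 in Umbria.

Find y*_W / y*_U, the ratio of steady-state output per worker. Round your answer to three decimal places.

Steady-state y* = [s/(n + δ)]^(α/(1−α)), so the ratio is [ (s_W/(n + δ)_W) / (s_U/(n + δ)_U) ]^1.
s_W/(n + δ)_W = 0.14/0.066 = 2.1212; s_U/(n + δ)_U = 0.35/0.066 = 5.3030.
Ratio = (2.1212/5.3030)^1 = 0.4000^1 ≈ 0.4000

y*_W / y*_U ≈ 0.400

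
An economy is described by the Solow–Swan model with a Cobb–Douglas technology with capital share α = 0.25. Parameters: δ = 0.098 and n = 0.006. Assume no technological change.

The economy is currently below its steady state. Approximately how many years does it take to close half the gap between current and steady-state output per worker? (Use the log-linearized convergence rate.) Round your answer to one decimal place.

t_½ ≈ 8.9 years

Near the steady state the convergence rate is λ = (1 − α)(n + δ).
λ = (1 − 0.25) × 0.104 = 0.75 × 0.104 = 0.0780
Half-life = ln 2 / λ = 0.6931 / 0.0780 ≈ 8.89 years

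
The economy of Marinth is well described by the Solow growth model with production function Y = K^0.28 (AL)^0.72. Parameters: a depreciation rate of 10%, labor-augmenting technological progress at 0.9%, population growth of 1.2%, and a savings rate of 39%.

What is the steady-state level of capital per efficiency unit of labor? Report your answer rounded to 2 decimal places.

Steady state requires s·f(k) = (n + g + δ)·k, i.e. s·k^α = (n + g + δ)·k.
Dividing both sides by k: k^(1−α) = s / (n + g + δ).
k^0.72 = 0.39 / (0.012 + 0.009 + 0.100) = 0.39 / 0.121 = 3.2231
k* = 3.2231^(1/0.72) ≈ 5.0808

k* ≈ 5.08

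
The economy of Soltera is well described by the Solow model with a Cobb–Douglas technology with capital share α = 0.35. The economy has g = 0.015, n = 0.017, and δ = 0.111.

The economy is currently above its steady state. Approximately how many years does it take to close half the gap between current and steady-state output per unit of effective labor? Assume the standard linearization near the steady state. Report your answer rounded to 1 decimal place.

about 7.5 years

Near the steady state the convergence rate is λ = (1 − α)(n + g + δ).
λ = (1 − 0.35) × 0.143 = 0.65 × 0.143 = 0.09295
Half-life = ln 2 / λ = 0.6931 / 0.09295 ≈ 7.46 years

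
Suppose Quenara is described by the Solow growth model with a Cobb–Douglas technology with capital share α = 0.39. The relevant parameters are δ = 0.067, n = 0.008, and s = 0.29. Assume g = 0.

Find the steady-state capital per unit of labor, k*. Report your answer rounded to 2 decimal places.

k* ≈ 9.18

Steady state requires s·f(k) = (n + δ)·k, i.e. s·k^α = (n + δ)·k.
Rearranging, k^(1−α) = s / (n + δ).
k^0.61 = 0.29 / (0.008 + 0.067) = 0.29 / 0.075 = 3.8667
k* = 3.8667^(1/0.61) ≈ 9.1802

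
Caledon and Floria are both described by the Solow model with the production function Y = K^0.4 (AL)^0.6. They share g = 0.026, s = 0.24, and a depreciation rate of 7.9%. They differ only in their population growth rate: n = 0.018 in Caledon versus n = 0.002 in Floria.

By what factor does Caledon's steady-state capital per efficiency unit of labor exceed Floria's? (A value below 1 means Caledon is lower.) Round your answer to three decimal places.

Steady-state k* = [s/(n + g + δ)]^(1/(1−α)), so the ratio is [ (s_C/(n + g + δ)_C) / (s_F/(n + g + δ)_F) ]^1.6667.
s_C/(n + g + δ)_C = 0.24/0.123 = 1.9512; s_F/(n + g + δ)_F = 0.24/0.107 = 2.2430.
Ratio = (1.9512/2.2430)^1.6667 = 0.8699^1.6667 ≈ 0.7927

k*_C / k*_F ≈ 0.793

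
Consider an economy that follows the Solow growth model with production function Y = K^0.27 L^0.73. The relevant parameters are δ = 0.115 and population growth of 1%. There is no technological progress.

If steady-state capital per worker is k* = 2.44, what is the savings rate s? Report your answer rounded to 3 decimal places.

Steady state requires s·f(k) = (n + δ)·k, i.e. s·k^α = (n + δ)·k.
So s / (n + δ) = (k*)^(1−α) = 2.44^0.73 = 1.9178.
Therefore s = 1.9178 × (n + δ) = 1.9178 × 0.125 = 0.2397.

s ≈ 0.240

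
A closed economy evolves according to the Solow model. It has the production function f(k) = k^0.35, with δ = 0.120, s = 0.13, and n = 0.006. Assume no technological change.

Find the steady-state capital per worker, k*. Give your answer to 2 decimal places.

k* ≈ 1.05

In steady state, investment equals break-even investment: s·k^α = (n + δ)·k.
Dividing both sides by k: k^(1−α) = s / (n + δ).
k^0.65 = 0.13 / (0.006 + 0.120) = 0.13 / 0.126 = 1.0317
k* = 1.0317^(1/0.65) ≈ 1.0492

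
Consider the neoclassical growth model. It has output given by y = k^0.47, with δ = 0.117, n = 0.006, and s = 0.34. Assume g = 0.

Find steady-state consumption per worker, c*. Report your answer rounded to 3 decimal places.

At the steady state, Δk = 0, so s·k^α = (n + δ)·k.
Dividing both sides by k: k^(1−α) = s / (n + δ).
k^0.53 = 0.34 / (0.006 + 0.117) = 0.34 / 0.123 = 2.7642
k* = 2.7642^(1/0.53) ≈ 6.8100
y* = (k*)^α = 6.8100^0.47 ≈ 2.4637
c* = (1 − s)·y* = (1 − 0.34) × 2.4637 ≈ 1.6260

c* = 1.626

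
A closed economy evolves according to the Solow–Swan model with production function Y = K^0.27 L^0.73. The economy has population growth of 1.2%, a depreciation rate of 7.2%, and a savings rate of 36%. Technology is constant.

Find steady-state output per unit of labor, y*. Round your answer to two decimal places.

y* = 1.71

In steady state, investment equals break-even investment: s·k^α = (n + δ)·k.
Rearranging, k^(1−α) = s / (n + δ).
k^0.73 = 0.36 / (0.012 + 0.072) = 0.36 / 0.084 = 4.2857
k* = 4.2857^(1/0.73) ≈ 7.3415
y* = (k*)^α = 7.3415^0.27 ≈ 1.7130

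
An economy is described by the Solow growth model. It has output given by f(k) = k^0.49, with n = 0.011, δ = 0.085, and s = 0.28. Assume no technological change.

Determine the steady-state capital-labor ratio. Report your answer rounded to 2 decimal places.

k* ≈ 8.16

At the steady state, Δk = 0, so s·k^α = (n + δ)·k.
Dividing both sides by k: k^(1−α) = s / (n + δ).
k^0.51 = 0.28 / (0.011 + 0.085) = 0.28 / 0.096 = 2.9167
k* = 2.9167^(1/0.51) ≈ 8.1574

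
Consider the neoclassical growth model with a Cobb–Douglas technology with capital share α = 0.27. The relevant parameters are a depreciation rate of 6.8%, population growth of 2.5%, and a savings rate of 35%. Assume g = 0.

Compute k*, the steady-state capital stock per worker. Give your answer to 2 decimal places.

k* ≈ 6.14

Steady state requires s·f(k) = (n + δ)·k, i.e. s·k^α = (n + δ)·k.
Rearranging, k^(1−α) = s / (n + δ).
k^0.73 = 0.35 / (0.025 + 0.068) = 0.35 / 0.093 = 3.7634
k* = 3.7634^(1/0.73) ≈ 6.1442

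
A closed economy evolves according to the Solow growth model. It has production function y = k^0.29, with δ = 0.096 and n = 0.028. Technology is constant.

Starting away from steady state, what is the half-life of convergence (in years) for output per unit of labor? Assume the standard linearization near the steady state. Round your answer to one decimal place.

half-life ≈ 7.9 years

Near the steady state the convergence rate is λ = (1 − α)(n + δ).
λ = (1 − 0.29) × 0.124 = 0.71 × 0.124 = 0.08804
Half-life = ln 2 / λ = 0.6931 / 0.08804 ≈ 7.87 years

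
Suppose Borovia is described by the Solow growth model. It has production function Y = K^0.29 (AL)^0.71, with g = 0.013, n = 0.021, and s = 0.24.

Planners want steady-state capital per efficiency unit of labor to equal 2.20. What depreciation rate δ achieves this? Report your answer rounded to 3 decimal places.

In steady state, investment equals break-even investment: s·k^α = (n + g + δ)·k.
So s / (n + g + δ) = (k*)^(1−α) = 2.20^0.71 = 1.7503.
Therefore n + g + δ = s / 1.7503 = 0.24 / 1.7503 = 0.1371, so δ = 0.1371 − 0.034 = 0.1031.

δ ≈ 0.103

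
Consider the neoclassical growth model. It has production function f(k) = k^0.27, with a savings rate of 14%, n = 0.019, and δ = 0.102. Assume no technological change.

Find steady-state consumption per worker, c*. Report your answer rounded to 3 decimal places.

In steady state, investment equals break-even investment: s·k^α = (n + δ)·k.
Dividing both sides by k: k^(1−α) = s / (n + δ).
k^0.73 = 0.14 / (0.019 + 0.102) = 0.14 / 0.121 = 1.1570
k* = 1.1570^(1/0.73) ≈ 1.2211
y* = (k*)^α = 1.2211^0.27 ≈ 1.0554
c* = (1 − s)·y* = (1 − 0.14) × 1.0554 ≈ 0.9076

c* = 0.908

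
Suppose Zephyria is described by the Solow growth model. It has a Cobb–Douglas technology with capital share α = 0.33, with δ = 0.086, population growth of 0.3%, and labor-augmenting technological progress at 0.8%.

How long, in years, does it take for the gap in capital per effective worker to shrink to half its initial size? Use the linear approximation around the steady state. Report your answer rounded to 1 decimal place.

t_½ ≈ 10.7 years

Near the steady state the convergence rate is λ = (1 − α)(n + g + δ).
λ = (1 − 0.33) × 0.097 = 0.67 × 0.097 = 0.06499
Half-life = ln 2 / λ = 0.6931 / 0.06499 ≈ 10.66 years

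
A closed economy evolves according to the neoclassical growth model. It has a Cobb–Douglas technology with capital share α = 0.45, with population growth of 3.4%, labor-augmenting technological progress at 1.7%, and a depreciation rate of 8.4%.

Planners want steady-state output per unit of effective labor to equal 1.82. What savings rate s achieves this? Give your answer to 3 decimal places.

In steady state, investment equals break-even investment: s·k^α = (n + g + δ)·k.
Since y* = [s/(n + g + δ)]^(α/(1−α)), we have s/(n + g + δ) = (y*)^((1−α)/α) = 1.82^1.2222 = 2.0790.
Therefore s = 2.0790 × (n + g + δ) = 2.0790 × 0.135 = 0.2807.

s ≈ 0.281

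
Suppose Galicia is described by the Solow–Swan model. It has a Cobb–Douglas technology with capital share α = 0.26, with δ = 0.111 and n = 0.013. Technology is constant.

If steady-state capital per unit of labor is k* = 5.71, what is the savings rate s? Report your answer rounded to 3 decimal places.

At the steady state, Δk = 0, so s·k^α = (n + δ)·k.
So s / (n + δ) = (k*)^(1−α) = 5.71^0.74 = 3.6300.
Therefore s = 3.6300 × (n + δ) = 3.6300 × 0.124 = 0.4501.

s ≈ 0.450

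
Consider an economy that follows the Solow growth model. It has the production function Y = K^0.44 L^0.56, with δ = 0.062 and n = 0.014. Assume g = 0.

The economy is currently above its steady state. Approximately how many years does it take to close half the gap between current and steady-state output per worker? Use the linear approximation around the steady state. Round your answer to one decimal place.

Near the steady state the convergence rate is λ = (1 − α)(n + δ).
λ = (1 − 0.44) × 0.076 = 0.56 × 0.076 = 0.04256
Half-life = ln 2 / λ = 0.6931 / 0.04256 ≈ 16.29 years

half-life ≈ 16.3 years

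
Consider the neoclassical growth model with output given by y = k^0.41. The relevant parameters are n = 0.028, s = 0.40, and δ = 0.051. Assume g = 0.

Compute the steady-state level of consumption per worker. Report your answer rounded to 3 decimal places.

c* = 1.852

Steady state requires s·f(k) = (n + δ)·k, i.e. s·k^α = (n + δ)·k.
Dividing both sides by k: k^(1−α) = s / (n + δ).
k^0.59 = 0.40 / (0.028 + 0.051) = 0.40 / 0.079 = 5.0633
k* = 5.0633^(1/0.59) ≈ 15.6299
y* = (k*)^α = 15.6299^0.41 ≈ 3.0869
c* = (1 − s)·y* = (1 − 0.40) × 3.0869 ≈ 1.8521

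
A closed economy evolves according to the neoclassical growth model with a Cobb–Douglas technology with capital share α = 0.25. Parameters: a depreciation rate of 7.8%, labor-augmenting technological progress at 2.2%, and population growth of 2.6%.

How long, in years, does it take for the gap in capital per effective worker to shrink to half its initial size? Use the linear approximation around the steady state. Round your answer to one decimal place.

Near the steady state the convergence rate is λ = (1 − α)(n + g + δ).
λ = (1 − 0.25) × 0.126 = 0.75 × 0.126 = 0.0945
Half-life = ln 2 / λ = 0.6931 / 0.0945 ≈ 7.33 years

half-life ≈ 7.3 years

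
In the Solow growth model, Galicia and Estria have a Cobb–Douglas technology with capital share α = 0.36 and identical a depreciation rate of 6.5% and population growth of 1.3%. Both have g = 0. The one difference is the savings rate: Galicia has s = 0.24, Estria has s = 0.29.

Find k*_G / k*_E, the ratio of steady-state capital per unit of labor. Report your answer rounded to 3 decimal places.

Steady-state k* = [s/(n + δ)]^(1/(1−α)), so the ratio is [ (s_G/(n + δ)_G) / (s_E/(n + δ)_E) ]^1.5625.
s_G/(n + δ)_G = 0.24/0.078 = 3.0769; s_E/(n + δ)_E = 0.29/0.078 = 3.7179.
Ratio = (3.0769/3.7179)^1.5625 = 0.8276^1.5625 ≈ 0.7440

ratio ≈ 0.744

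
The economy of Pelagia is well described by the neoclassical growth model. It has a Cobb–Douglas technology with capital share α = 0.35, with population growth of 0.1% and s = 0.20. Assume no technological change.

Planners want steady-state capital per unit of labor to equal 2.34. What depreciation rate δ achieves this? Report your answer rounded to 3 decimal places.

At the steady state, Δk = 0, so s·k^α = (n + δ)·k.
So s / (n + δ) = (k*)^(1−α) = 2.34^0.65 = 1.7378.
Therefore n + δ = s / 1.7378 = 0.20 / 1.7378 = 0.1151, so δ = 0.1151 − 0.001 = 0.1141.

δ ≈ 0.114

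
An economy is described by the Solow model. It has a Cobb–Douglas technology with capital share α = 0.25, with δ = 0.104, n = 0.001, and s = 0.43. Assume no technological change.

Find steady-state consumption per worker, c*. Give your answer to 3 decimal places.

In steady state, investment equals break-even investment: s·k^α = (n + δ)·k.
Rearranging, k^(1−α) = s / (n + δ).
k^0.75 = 0.43 / (0.001 + 0.104) = 0.43 / 0.105 = 4.0952
k* = 4.0952^(1/0.75) ≈ 6.5519
y* = (k*)^α = 6.5519^0.25 ≈ 1.5999
c* = (1 − s)·y* = (1 − 0.43) × 1.5999 ≈ 0.9119

c* ≈ 0.912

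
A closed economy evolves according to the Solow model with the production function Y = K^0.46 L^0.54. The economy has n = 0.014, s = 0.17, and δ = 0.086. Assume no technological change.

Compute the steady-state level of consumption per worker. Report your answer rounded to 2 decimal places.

Steady state requires s·f(k) = (n + δ)·k, i.e. s·k^α = (n + δ)·k.
Dividing both sides by k: k^(1−α) = s / (n + δ).
k^0.54 = 0.17 / (0.014 + 0.086) = 0.17 / 0.100 = 1.7000
k* = 1.7000^(1/0.54) ≈ 2.6715
y* = (k*)^α = 2.6715^0.46 ≈ 1.5715
c* = (1 − s)·y* = (1 − 0.17) × 1.5715 ≈ 1.3043

c* ≈ 1.30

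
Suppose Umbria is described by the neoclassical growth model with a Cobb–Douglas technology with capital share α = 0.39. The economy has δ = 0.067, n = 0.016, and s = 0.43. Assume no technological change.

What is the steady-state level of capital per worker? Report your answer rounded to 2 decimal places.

In steady state, investment equals break-even investment: s·k^α = (n + δ)·k.
Dividing both sides by k: k^(1−α) = s / (n + δ).
k^0.61 = 0.43 / (0.016 + 0.067) = 0.43 / 0.083 = 5.1807
k* = 5.1807^(1/0.61) ≈ 14.8296

k* = 14.83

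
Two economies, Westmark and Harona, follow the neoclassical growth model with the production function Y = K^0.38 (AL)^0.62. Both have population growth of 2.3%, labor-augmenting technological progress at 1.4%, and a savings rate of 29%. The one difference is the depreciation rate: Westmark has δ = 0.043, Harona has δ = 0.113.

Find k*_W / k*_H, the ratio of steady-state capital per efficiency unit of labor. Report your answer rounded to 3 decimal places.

Steady-state k* = [s/(n + g + δ)]^(1/(1−α)), so the ratio is [ (s_W/(n + g + δ)_W) / (s_H/(n + g + δ)_H) ]^1.6129.
s_W/(n + g + δ)_W = 0.29/0.080 = 3.6250; s_H/(n + g + δ)_H = 0.29/0.150 = 1.9333.
Ratio = (3.6250/1.9333)^1.6129 = 1.8750^1.6129 ≈ 2.7563

k*_W / k*_H ≈ 2.756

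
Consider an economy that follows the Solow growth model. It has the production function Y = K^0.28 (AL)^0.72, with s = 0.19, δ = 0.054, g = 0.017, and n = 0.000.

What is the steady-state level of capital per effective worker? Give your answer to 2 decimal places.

k* ≈ 3.92

At the steady state, Δk = 0, so s·k^α = (n + g + δ)·k.
Dividing both sides by k: k^(1−α) = s / (n + g + δ).
k^0.72 = 0.19 / (0.000 + 0.017 + 0.054) = 0.19 / 0.071 = 2.6761
k* = 2.6761^(1/0.72) ≈ 3.9242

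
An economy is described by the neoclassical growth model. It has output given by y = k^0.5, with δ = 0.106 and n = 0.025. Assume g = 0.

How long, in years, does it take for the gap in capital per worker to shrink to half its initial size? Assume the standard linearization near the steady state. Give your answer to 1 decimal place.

Near the steady state the convergence rate is λ = (1 − α)(n + δ).
λ = (1 − 0.5) × 0.131 = 0.5 × 0.131 = 0.0655
Half-life = ln 2 / λ = 0.6931 / 0.0655 ≈ 10.58 years

half-life ≈ 10.6 years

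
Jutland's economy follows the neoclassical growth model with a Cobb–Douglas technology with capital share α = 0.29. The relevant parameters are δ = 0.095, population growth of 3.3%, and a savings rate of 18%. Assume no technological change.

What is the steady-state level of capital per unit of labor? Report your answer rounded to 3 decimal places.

Steady state requires s·f(k) = (n + δ)·k, i.e. s·k^α = (n + δ)·k.
Rearranging, k^(1−α) = s / (n + δ).
k^0.71 = 0.18 / (0.033 + 0.095) = 0.18 / 0.128 = 1.4063
k* = 1.4063^(1/0.71) ≈ 1.6164

k* = 1.616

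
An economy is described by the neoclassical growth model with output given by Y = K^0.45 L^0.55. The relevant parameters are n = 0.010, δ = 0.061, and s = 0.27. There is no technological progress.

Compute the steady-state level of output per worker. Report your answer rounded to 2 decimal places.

y* ≈ 2.98

Steady state requires s·f(k) = (n + δ)·k, i.e. s·k^α = (n + δ)·k.
Rearranging, k^(1−α) = s / (n + δ).
k^0.55 = 0.27 / (0.010 + 0.061) = 0.27 / 0.071 = 3.8028
k* = 3.8028^(1/0.55) ≈ 11.3431
y* = (k*)^α = 11.3431^0.45 ≈ 2.9828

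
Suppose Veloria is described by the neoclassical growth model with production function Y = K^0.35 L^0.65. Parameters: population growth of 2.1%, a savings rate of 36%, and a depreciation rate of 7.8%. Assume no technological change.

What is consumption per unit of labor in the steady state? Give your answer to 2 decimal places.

Steady state requires s·f(k) = (n + δ)·k, i.e. s·k^α = (n + δ)·k.
Rearranging, k^(1−α) = s / (n + δ).
k^0.65 = 0.36 / (0.021 + 0.078) = 0.36 / 0.099 = 3.6364
k* = 3.6364^(1/0.65) ≈ 7.2874
y* = (k*)^α = 7.2874^0.35 ≈ 2.0040
c* = (1 − s)·y* = (1 − 0.36) × 2.0040 ≈ 1.2826

c* = 1.28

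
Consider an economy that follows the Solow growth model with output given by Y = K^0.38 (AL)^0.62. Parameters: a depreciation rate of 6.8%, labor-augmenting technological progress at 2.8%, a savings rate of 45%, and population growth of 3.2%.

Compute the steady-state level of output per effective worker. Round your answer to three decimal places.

y* = 2.161

Steady state requires s·f(k) = (n + g + δ)·k, i.e. s·k^α = (n + g + δ)·k.
Rearranging, k^(1−α) = s / (n + g + δ).
k^0.62 = 0.45 / (0.032 + 0.028 + 0.068) = 0.45 / 0.128 = 3.5156
k* = 3.5156^(1/0.62) ≈ 7.5970
y* = (k*)^α = 7.5970^0.38 ≈ 2.1609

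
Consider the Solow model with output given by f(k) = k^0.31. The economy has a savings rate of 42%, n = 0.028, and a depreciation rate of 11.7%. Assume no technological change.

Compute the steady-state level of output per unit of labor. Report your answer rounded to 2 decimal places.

y* = 1.61

At the steady state, Δk = 0, so s·k^α = (n + δ)·k.
Rearranging, k^(1−α) = s / (n + δ).
k^0.69 = 0.42 / (0.028 + 0.117) = 0.42 / 0.145 = 2.8966
k* = 2.8966^(1/0.69) ≈ 4.6709
y* = (k*)^α = 4.6709^0.31 ≈ 1.6126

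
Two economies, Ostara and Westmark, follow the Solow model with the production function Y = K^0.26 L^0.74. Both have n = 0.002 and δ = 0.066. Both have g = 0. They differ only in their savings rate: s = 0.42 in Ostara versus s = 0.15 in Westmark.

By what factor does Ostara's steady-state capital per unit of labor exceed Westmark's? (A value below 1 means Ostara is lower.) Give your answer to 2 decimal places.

ratio ≈ 4.02

Steady-state k* = [s/(n + δ)]^(1/(1−α)), so the ratio is [ (s_O/(n + δ)_O) / (s_W/(n + δ)_W) ]^1.3514.
s_O/(n + δ)_O = 0.42/0.068 = 6.1765; s_W/(n + δ)_W = 0.15/0.068 = 2.2059.
Ratio = (6.1765/2.2059)^1.3514 = 2.8000^1.3514 ≈ 4.0206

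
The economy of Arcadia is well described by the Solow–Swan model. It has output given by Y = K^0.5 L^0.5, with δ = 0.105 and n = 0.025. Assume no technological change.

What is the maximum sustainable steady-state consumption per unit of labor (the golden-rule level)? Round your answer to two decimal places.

At the golden rule, f'(k) = n + δ, so α·k^(α−1) = n + δ and k_gold = (α/(n + δ))^(1/(1−α)).
k_gold = (0.5/0.130)^(1/0.5) = 3.8462^2 ≈ 14.7933
c_gold = f(k_gold) − (n + δ)·k_gold = 3.8462 − 0.130×14.7933 ≈ 1.9231

c_gold ≈ 1.92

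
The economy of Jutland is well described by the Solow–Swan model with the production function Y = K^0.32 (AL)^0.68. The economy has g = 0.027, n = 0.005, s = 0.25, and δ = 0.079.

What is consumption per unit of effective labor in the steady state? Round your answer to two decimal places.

c* = 1.10

At the steady state, Δk = 0, so s·k^α = (n + g + δ)·k.
Rearranging, k^(1−α) = s / (n + g + δ).
k^0.68 = 0.25 / (0.005 + 0.027 + 0.079) = 0.25 / 0.111 = 2.2523
k* = 2.2523^(1/0.68) ≈ 3.3004
y* = (k*)^α = 3.3004^0.32 ≈ 1.4653
c* = (1 − s)·y* = (1 − 0.25) × 1.4653 ≈ 1.0990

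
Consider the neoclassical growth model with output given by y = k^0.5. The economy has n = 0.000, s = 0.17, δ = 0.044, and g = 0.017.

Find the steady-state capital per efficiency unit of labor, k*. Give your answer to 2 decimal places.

At the steady state, Δk = 0, so s·k^α = (n + g + δ)·k.
Rearranging, k^(1−α) = s / (n + g + δ).
k^0.5 = 0.17 / (0.000 + 0.017 + 0.044) = 0.17 / 0.061 = 2.7869
k* = 2.7869^(1/0.5) ≈ 7.7668

k* ≈ 7.77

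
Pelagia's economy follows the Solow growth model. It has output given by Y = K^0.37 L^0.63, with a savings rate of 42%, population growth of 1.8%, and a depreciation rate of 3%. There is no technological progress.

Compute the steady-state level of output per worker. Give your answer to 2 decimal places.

In steady state, investment equals break-even investment: s·k^α = (n + δ)·k.
Dividing both sides by k: k^(1−α) = s / (n + δ).
k^0.63 = 0.42 / (0.018 + 0.030) = 0.42 / 0.048 = 8.7500
k* = 8.7500^(1/0.63) ≈ 31.2789
y* = (k*)^α = 31.2789^0.37 ≈ 3.5747

y* ≈ 3.57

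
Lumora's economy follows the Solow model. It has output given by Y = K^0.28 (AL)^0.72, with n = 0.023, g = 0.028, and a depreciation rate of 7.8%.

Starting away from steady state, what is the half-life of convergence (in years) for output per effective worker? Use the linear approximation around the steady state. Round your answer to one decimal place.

about 7.5 years

Near the steady state the convergence rate is λ = (1 − α)(n + g + δ).
λ = (1 − 0.28) × 0.129 = 0.72 × 0.129 = 0.09288
Half-life = ln 2 / λ = 0.6931 / 0.09288 ≈ 7.46 years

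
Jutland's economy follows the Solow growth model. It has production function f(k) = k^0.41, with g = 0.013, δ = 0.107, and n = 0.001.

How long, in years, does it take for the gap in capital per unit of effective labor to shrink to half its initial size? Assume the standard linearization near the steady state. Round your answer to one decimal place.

half-life ≈ 9.7 years

Near the steady state the convergence rate is λ = (1 − α)(n + g + δ).
λ = (1 − 0.41) × 0.121 = 0.59 × 0.121 = 0.07139
Half-life = ln 2 / λ = 0.6931 / 0.07139 ≈ 9.71 years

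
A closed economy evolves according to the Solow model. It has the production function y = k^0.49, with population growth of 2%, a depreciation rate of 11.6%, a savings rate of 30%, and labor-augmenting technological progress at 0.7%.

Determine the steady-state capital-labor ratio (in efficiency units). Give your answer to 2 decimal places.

k* = 4.28

Steady state requires s·f(k) = (n + g + δ)·k, i.e. s·k^α = (n + g + δ)·k.
Dividing both sides by k: k^(1−α) = s / (n + g + δ).
k^0.51 = 0.30 / (0.020 + 0.007 + 0.116) = 0.30 / 0.143 = 2.0979
k* = 2.0979^(1/0.51) ≈ 4.2751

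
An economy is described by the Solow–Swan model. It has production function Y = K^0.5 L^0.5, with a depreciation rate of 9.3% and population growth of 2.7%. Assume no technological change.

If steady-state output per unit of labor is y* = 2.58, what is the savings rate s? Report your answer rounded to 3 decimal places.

At the steady state, Δk = 0, so s·k^α = (n + δ)·k.
Since y* = [s/(n + δ)]^(α/(1−α)), we have s/(n + δ) = (y*)^((1−α)/α) = 2.58^1 = 2.5800.
Therefore s = 2.5800 × (n + δ) = 2.5800 × 0.120 = 0.3096.

s ≈ 0.310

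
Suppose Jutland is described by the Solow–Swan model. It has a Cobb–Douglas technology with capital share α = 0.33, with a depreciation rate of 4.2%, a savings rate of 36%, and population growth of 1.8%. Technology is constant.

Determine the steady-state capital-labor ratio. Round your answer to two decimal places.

k* ≈ 14.50

At the steady state, Δk = 0, so s·k^α = (n + δ)·k.
Rearranging, k^(1−α) = s / (n + δ).
k^0.67 = 0.36 / (0.018 + 0.042) = 0.36 / 0.060 = 6.0000
k* = 6.0000^(1/0.67) ≈ 14.5017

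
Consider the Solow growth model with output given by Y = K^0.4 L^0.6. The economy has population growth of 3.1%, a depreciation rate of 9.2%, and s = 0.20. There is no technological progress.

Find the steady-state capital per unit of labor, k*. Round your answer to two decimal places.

k* ≈ 2.25

In steady state, investment equals break-even investment: s·k^α = (n + δ)·k.
Rearranging, k^(1−α) = s / (n + δ).
k^0.6 = 0.20 / (0.031 + 0.092) = 0.20 / 0.123 = 1.6260
k* = 1.6260^(1/0.6) ≈ 2.2484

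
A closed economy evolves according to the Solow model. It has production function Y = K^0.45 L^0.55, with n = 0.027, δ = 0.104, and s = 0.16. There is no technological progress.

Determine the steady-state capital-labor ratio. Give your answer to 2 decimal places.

k* ≈ 1.44

At the steady state, Δk = 0, so s·k^α = (n + δ)·k.
Dividing both sides by k: k^(1−α) = s / (n + δ).
k^0.55 = 0.16 / (0.027 + 0.104) = 0.16 / 0.131 = 1.2214
k* = 1.2214^(1/0.55) ≈ 1.4385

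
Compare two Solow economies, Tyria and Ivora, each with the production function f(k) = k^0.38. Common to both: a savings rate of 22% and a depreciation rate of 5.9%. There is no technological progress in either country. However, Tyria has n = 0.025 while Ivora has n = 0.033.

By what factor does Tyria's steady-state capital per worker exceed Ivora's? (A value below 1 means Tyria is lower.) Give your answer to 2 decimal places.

Steady-state k* = [s/(n + δ)]^(1/(1−α)), so the ratio is [ (s_T/(n + δ)_T) / (s_I/(n + δ)_I) ]^1.6129.
s_T/(n + δ)_T = 0.22/0.084 = 2.6190; s_I/(n + δ)_I = 0.22/0.092 = 2.3913.
Ratio = (2.6190/2.3913)^1.6129 = 1.0952^1.6129 ≈ 1.1580

k*_T / k*_I ≈ 1.16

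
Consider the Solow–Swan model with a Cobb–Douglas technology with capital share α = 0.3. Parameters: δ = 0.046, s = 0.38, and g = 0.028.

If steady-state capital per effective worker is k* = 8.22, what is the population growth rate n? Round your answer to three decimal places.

n ≈ 0.013

Steady state requires s·f(k) = (n + g + δ)·k, i.e. s·k^α = (n + g + δ)·k.
So s / (n + g + δ) = (k*)^(1−α) = 8.22^0.7 = 4.3693.
Therefore n + g + δ = s / 4.3693 = 0.38 / 4.3693 = 0.0870, so n = 0.0870 − 0.074 = 0.0130.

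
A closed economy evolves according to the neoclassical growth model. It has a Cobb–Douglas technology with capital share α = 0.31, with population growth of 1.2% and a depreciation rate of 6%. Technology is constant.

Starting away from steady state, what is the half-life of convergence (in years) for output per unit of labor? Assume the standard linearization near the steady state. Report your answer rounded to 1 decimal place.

about 14.0 years

Near the steady state the convergence rate is λ = (1 − α)(n + δ).
λ = (1 − 0.31) × 0.072 = 0.69 × 0.072 = 0.04968
Half-life = ln 2 / λ = 0.6931 / 0.04968 ≈ 13.95 years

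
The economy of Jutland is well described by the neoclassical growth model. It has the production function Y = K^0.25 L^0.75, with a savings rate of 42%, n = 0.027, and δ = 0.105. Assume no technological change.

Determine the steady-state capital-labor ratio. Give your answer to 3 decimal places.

k* ≈ 4.680

In steady state, investment equals break-even investment: s·k^α = (n + δ)·k.
Dividing both sides by k: k^(1−α) = s / (n + δ).
k^0.75 = 0.42 / (0.027 + 0.105) = 0.42 / 0.132 = 3.1818
k* = 3.1818^(1/0.75) ≈ 4.6798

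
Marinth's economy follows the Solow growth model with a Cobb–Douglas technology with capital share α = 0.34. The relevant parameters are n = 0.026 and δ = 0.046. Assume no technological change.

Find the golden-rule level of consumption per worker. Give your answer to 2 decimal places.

At the golden rule, f'(k) = n + δ, so α·k^(α−1) = n + δ and k_gold = (α/(n + δ))^(1/(1−α)).
k_gold = (0.34/0.072)^(1/0.66) = 4.7222^1.5152 ≈ 10.5066
c_gold = f(k_gold) − (n + δ)·k_gold = 2.2248 − 0.072×10.5066 ≈ 1.4683

c_gold ≈ 1.47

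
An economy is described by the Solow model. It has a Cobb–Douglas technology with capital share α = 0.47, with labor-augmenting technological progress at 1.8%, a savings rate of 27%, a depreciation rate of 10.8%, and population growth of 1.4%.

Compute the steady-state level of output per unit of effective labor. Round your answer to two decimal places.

In steady state, investment equals break-even investment: s·k^α = (n + g + δ)·k.
Dividing both sides by k: k^(1−α) = s / (n + g + δ).
k^0.53 = 0.27 / (0.014 + 0.018 + 0.108) = 0.27 / 0.140 = 1.9286
k* = 1.9286^(1/0.53) ≈ 3.4530
y* = (k*)^α = 3.4530^0.47 ≈ 1.7904

y* ≈ 1.79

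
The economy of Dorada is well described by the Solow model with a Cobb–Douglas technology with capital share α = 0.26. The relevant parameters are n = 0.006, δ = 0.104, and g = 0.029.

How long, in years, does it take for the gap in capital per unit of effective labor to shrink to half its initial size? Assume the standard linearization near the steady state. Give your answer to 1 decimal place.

about 6.7 years

Near the steady state the convergence rate is λ = (1 − α)(n + g + δ).
λ = (1 − 0.26) × 0.139 = 0.74 × 0.139 = 0.10286
Half-life = ln 2 / λ = 0.6931 / 0.10286 ≈ 6.74 years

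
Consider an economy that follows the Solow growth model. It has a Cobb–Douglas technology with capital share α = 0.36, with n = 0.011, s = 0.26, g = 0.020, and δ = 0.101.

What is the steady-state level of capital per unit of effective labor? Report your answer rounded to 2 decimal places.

At the steady state, Δk = 0, so s·k^α = (n + g + δ)·k.
Rearranging, k^(1−α) = s / (n + g + δ).
k^0.64 = 0.26 / (0.011 + 0.020 + 0.101) = 0.26 / 0.132 = 1.9697
k* = 1.9697^(1/0.64) ≈ 2.8840

k* = 2.88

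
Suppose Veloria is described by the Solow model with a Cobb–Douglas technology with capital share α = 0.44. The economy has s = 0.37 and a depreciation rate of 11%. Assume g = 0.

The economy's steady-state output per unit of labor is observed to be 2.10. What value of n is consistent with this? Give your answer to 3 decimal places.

At the steady state, Δk = 0, so s·k^α = (n + δ)·k.
Since y* = [s/(n + δ)]^(α/(1−α)), we have s/(n + δ) = (y*)^((1−α)/α) = 2.10^1.2727 = 2.5709.
Therefore n + δ = s / 2.5709 = 0.37 / 2.5709 = 0.1439, so n = 0.1439 − 0.110 = 0.0339.

n ≈ 0.034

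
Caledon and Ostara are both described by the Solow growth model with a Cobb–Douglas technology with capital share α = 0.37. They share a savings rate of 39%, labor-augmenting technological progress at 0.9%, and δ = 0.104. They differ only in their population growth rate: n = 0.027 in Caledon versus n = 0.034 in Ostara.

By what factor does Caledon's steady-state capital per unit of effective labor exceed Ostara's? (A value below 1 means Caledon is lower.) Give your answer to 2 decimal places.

k*_C / k*_O ≈ 1.08

Steady-state k* = [s/(n + g + δ)]^(1/(1−α)), so the ratio is [ (s_C/(n + g + δ)_C) / (s_O/(n + g + δ)_O) ]^1.5873.
s_C/(n + g + δ)_C = 0.39/0.140 = 2.7857; s_O/(n + g + δ)_O = 0.39/0.147 = 2.6531.
Ratio = (2.7857/2.6531)^1.5873 = 1.0500^1.5873 ≈ 1.0805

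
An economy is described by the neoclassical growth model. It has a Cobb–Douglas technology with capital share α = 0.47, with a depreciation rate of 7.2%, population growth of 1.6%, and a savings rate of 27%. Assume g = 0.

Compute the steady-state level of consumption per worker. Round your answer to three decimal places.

c* ≈ 1.973

In steady state, investment equals break-even investment: s·k^α = (n + δ)·k.
Rearranging, k^(1−α) = s / (n + δ).
k^0.53 = 0.27 / (0.016 + 0.072) = 0.27 / 0.088 = 3.0682
k* = 3.0682^(1/0.53) ≈ 8.2918
y* = (k*)^α = 8.2918^0.47 ≈ 2.7025
c* = (1 − s)·y* = (1 − 0.27) × 2.7025 ≈ 1.9728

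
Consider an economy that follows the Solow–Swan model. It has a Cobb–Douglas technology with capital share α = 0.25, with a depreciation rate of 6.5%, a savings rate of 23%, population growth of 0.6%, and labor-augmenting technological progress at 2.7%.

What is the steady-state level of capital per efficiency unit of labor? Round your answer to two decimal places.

k* = 3.12

In steady state, investment equals break-even investment: s·k^α = (n + g + δ)·k.
Dividing both sides by k: k^(1−α) = s / (n + g + δ).
k^0.75 = 0.23 / (0.006 + 0.027 + 0.065) = 0.23 / 0.098 = 2.3469
k* = 2.3469^(1/0.75) ≈ 3.1188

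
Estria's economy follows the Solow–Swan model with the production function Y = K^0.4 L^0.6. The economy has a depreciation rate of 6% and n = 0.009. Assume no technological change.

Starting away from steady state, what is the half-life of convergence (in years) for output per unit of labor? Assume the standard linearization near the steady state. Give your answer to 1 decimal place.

about 16.7 years

Near the steady state the convergence rate is λ = (1 − α)(n + δ).
λ = (1 − 0.4) × 0.069 = 0.6 × 0.069 = 0.0414
Half-life = ln 2 / λ = 0.6931 / 0.0414 ≈ 16.74 years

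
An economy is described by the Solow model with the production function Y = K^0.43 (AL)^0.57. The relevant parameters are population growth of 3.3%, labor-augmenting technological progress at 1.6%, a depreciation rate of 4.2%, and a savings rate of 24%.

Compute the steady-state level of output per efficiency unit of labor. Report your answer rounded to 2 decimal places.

In steady state, investment equals break-even investment: s·k^α = (n + g + δ)·k.
Dividing both sides by k: k^(1−α) = s / (n + g + δ).
k^0.57 = 0.24 / (0.033 + 0.016 + 0.042) = 0.24 / 0.091 = 2.6374
k* = 2.6374^(1/0.57) ≈ 5.4816
y* = (k*)^α = 5.4816^0.43 ≈ 2.0784

y* = 2.08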